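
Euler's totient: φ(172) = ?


172 = 2^2 × 43
Prime factors: 2, 43
φ(172) = 172 × (1-1/2) × (1-1/43)
= 172 × 1/2 × 42/43 = 84

φ(172) = 84


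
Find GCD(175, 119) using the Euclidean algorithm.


175 = 1 * 119 + 56
119 = 2 * 56 + 7
56 = 8 * 7 + 0
GCD = 7


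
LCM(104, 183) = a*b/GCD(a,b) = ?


GCD(104, 183) = 1
LCM = 104*183/1 = 19032/1 = 19032

LCM = 19032


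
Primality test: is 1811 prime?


Check divisors up to sqrt(1811) = 42.5558
No divisors found.
1811 is prime.

Yes, 1811 is prime


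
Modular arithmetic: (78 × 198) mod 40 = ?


78 × 198 = 15444
15444 mod 40 = 4


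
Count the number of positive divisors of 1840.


1840 = 2^4 × 5^1 × 23^1
d(1840) = (4+1) × (1+1) × (1+1) = 20

20 divisors


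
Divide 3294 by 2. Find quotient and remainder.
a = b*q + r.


3294 = 2 * 1647 + 0
Check: 3294 + 0 = 3294

q = 1647, r = 0


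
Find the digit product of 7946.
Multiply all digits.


7 × 9 × 4 × 6 = 1512


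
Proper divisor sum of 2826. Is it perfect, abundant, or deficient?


Proper divisors: 1, 2, 3, 6, 9, 18, 157, 314, 471, 942, 1413
Sum = 1 + 2 + 3 + 6 + 9 + 18 + 157 + 314 + 471 + 942 + 1413 = 3336
3336 > 2826 → abundant

s(2826) = 3336 (abundant)


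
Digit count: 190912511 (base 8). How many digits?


190912511 in base 8 = 1330213777
Number of digits = 10

10 digits (base 8)


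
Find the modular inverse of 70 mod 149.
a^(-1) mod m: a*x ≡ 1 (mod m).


Use the extended Euclidean algorithm on (149, 70); each row r = 149*s + 70*t:
r=149, s=1, t=0
r=70, s=0, t=1
q=2: r=9, s=1, t=-2   [149*(1) + 70*(-2) = 9]
q=7: r=7, s=-7, t=15   [149*(-7) + 70*(15) = 7]
q=1: r=2, s=8, t=-17   [149*(8) + 70*(-17) = 2]
q=3: r=1, s=-31, t=66   [149*(-31) + 70*(66) = 1]
q=2: r=0, s=70, t=-149   [149*(70) + 70*(-149) = 0]
GCD = 1 with t = 66, so 70*(66) ≡ 1 (mod 149)
Inverse = 66 mod 149 = 66
Check: 70 * 66 = 4620 ≡ 1 (mod 149)

70^(-1) ≡ 66 (mod 149)


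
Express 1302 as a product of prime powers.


1302 / 2 = 651
651 / 3 = 217
217 / 7 = 31
31 / 31 = 1
1302 = 2 × 3 × 7 × 31


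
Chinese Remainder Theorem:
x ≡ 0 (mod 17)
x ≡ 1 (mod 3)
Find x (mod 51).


M = 17*3 = 51
M1 = M/17 = 3, M2 = M/3 = 17
M1^(-1) mod 17 = 6, M2^(-1) mod 3 = 2
x = 0*3*6 + 1*17*2 = 34
34 mod 51 = 34
Check: 34 mod 17 = 0 ✓, 34 mod 3 = 1 ✓

x ≡ 34 (mod 51)


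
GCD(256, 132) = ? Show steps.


256 = 1 * 132 + 124
132 = 1 * 124 + 8
124 = 15 * 8 + 4
8 = 2 * 4 + 0
GCD = 4


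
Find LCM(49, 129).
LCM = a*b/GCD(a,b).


GCD(49, 129) = 1
LCM = 49*129/1 = 6321/1 = 6321

LCM = 6321


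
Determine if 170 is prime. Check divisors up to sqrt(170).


170 / 2 = 85 (exact division)
170 is NOT prime.

No, 170 is not prime


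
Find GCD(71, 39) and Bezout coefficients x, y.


Tabular extended Euclidean (each row: r = 71*s + 39*t):
r=71, s=1, t=0
r=39, s=0, t=1
q=1: r=32, s=1, t=-1   [71*(1) + 39*(-1) = 32]
q=1: r=7, s=-1, t=2   [71*(-1) + 39*(2) = 7]
q=4: r=4, s=5, t=-9   [71*(5) + 39*(-9) = 4]
q=1: r=3, s=-6, t=11   [71*(-6) + 39*(11) = 3]
q=1: r=1, s=11, t=-20   [71*(11) + 39*(-20) = 1]
q=3: r=0, s=-39, t=71   [71*(-39) + 39*(71) = 0]
GCD = 1; from the row with r=1: x=11, y=-20
Check: 71*(11) + 39*(-20) = 781 - 780 = 1

GCD = 1, x = 11, y = -20


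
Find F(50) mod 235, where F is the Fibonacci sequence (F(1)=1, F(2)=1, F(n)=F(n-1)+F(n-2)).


F(k) mod 235 for k=1..50:
1, 1, 2, 3, 5, 8, 13, 21, 34, 55, 89, 144, 233, 142, 140, 47, 187, 234, 186, 185, 136, 86, 222, 73, 60, 133, 193, 91, 49, 140, 189, 94, 48, 142, 190, 97, 52, 149, 201, 115, 81, 196, 42, 3, 45, 48, 93, 141, 234, 140
F(50) mod 235 = 140


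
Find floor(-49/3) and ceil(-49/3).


-49/3 = -16.3333
floor = -17
ceil = -16

floor = -17, ceil = -16


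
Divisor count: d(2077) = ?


2077 = 31^1 × 67^1
d(2077) = (1+1) × (1+1) = 4

4 divisors


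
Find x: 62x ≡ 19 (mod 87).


GCD(62, 87) = 1, unique solution
a^(-1) mod 87 = 80
x = 80 * 19 mod 87 = 41

x ≡ 41 (mod 87)


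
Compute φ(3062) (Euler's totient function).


3062 = 2 × 1531
Prime factors: 2, 1531
φ(3062) = 3062 × (1-1/2) × (1-1/1531)
= 3062 × 1/2 × 1530/1531 = 1530

φ(3062) = 1530


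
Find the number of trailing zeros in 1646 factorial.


floor(1646/5) = 329
floor(1646/25) = 65
floor(1646/125) = 13
floor(1646/625) = 2
Total = 409

409 trailing zeros


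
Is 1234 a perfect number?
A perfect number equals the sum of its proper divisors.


Proper divisors of 1234: 1, 2, 617
Sum = 1 + 2 + 617 = 620

No, 1234 is not perfect (620 ≠ 1234)


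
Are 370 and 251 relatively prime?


Euclidean algorithm:
370 = 1 * 251 + 119
251 = 2 * 119 + 13
119 = 9 * 13 + 2
13 = 6 * 2 + 1
2 = 2 * 1 + 0
GCD(370, 251) = 1

Yes, coprime (GCD = 1)


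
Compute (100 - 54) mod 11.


100 - 54 = 46
46 mod 11 = 2


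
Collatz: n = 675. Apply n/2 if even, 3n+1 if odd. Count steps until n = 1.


675 → 2026 → 1013 → 3040 → 1520 → 760 → 380 → 190 → 95 → 286 → 143 → 430 → 215 → 646 → 323 → 970 → 485 → 1456 → 728 → 364 → 182 → 91 → 274 → 137 → 412 → 206 → 103 → 310 → 155 → 466 → 233 → 700 → 350 → 175 → 526 → 263 → 790 → 395 → 1186 → 593 → 1780 → 890 → 445 → 1336 → 668 → 334 → 167 → 502 → 251 → 754 → 377 → 1132 → 566 → 283 → 850 → 425 → 1276 → 638 → 319 → 958 → 479 → 1438 → 719 → 2158 → 1079 → 3238 → 1619 → 4858 → 2429 → 7288 → 3644 → 1822 → 911 → 2734 → 1367 → 4102 → 2051 → 6154 → 3077 → 9232 → 4616 → 2308 → 1154 → 577 → 1732 → 866 → 433 → 1300 → 650 → 325 → 976 → 488 → 244 → 122 → 61 → 184 → 92 → 46 → 23 → 70 → 35 → 106 → 53 → 160 → 80 → 40 → 20 → 10 → 5 → 16 → 8 → 4 → 2 → 1
Total steps = 113

113 steps


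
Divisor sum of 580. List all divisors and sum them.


Divisors of 580: 1, 2, 4, 5, 10, 20, 29, 58, 116, 145, 290, 580
Sum = 1 + 2 + 4 + 5 + 10 + 20 + 29 + 58 + 116 + 145 + 290 + 580 = 1260

σ(580) = 1260


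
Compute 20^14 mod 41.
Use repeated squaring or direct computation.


20^1 mod 41 = 20
20^2 mod 41 = 31
20^3 mod 41 = 5
20^4 mod 41 = 18
20^5 mod 41 = 32
20^6 mod 41 = 25
20^7 mod 41 = 8
20^8 mod 41 = 37
20^9 mod 41 = 2
20^10 mod 41 = 40
20^11 mod 41 = 21
20^12 mod 41 = 10
20^13 mod 41 = 36
20^14 mod 41 = 23


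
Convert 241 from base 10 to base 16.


241 (base 10) = 241 (decimal)
241 (decimal) = F1 (base 16)


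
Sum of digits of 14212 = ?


1 + 4 + 2 + 1 + 2 = 10


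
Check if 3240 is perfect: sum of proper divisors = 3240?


Proper divisors of 3240: 1, 2, 3, 4, 5, 6, 8, 9, 10, 12, 15, 18, 20, 24, 27, 30, 36, 40, 45, 54, 60, 72, 81, 90, 108, 120, 135, 162, 180, 216, 270, 324, 360, 405, 540, 648, 810, 1080, 1620
Sum = 1 + 2 + 3 + 4 + 5 + 6 + 8 + 9 + 10 + 12 + 15 + 18 + 20 + 24 + 27 + 30 + 36 + 40 + 45 + 54 + 60 + 72 + 81 + 90 + 108 + 120 + 135 + 162 + 180 + 216 + 270 + 324 + 360 + 405 + 540 + 648 + 810 + 1080 + 1620 = 7650

No, 3240 is not perfect (7650 ≠ 3240)


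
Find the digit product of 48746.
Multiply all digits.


4 × 8 × 7 × 4 × 6 = 5376


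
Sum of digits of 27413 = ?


2 + 7 + 4 + 1 + 3 = 17


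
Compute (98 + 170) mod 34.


98 + 170 = 268
268 mod 34 = 30


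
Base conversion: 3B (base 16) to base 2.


3B (base 16) = 59 (decimal)
59 (decimal) = 111011 (base 2)


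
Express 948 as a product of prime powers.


948 / 2 = 474
474 / 2 = 237
237 / 3 = 79
79 / 79 = 1
948 = 2^2 × 3 × 79


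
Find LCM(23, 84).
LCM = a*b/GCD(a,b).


GCD(23, 84) = 1
LCM = 23*84/1 = 1932/1 = 1932

LCM = 1932


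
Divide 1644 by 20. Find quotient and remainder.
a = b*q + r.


1644 = 20 * 82 + 4
Check: 1640 + 4 = 1644

q = 82, r = 4


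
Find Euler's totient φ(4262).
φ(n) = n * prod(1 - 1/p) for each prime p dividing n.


4262 = 2 × 2131
Prime factors: 2, 2131
φ(4262) = 4262 × (1-1/2) × (1-1/2131)
= 4262 × 1/2 × 2130/2131 = 2130

φ(4262) = 2130


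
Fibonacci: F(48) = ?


Sequence: 1, 1, 2, 3, 5, 8, 13, 21, 34, 55, 89, 144, 233, 377, 610, 987, 1597, 2584, 4181, 6765, 10946, 17711, 28657, 46368, 75025, 121393, 196418, 317811, 514229, 832040, 1346269, 2178309, 3524578, 5702887, 9227465, 14930352, 24157817, 39088169, 63245986, 102334155, 165580141, 267914296, 433494437, 701408733, 1134903170, 1836311903, 2971215073, 4807526976
F(48) = 4807526976


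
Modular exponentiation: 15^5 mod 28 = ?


15^1 mod 28 = 15
15^2 mod 28 = 1
15^3 mod 28 = 15
15^4 mod 28 = 1
15^5 mod 28 = 15


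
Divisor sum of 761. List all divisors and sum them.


Divisors of 761: 1, 761
Sum = 1 + 761 = 762

σ(761) = 762


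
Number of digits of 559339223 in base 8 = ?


559339223 in base 8 = 4125553327
Number of digits = 10

10 digits (base 8)


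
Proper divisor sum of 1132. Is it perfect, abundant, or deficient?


Proper divisors: 1, 2, 4, 283, 566
Sum = 1 + 2 + 4 + 283 + 566 = 856
856 < 1132 → deficient

s(1132) = 856 (deficient)


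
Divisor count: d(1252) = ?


1252 = 2^2 × 313^1
d(1252) = (2+1) × (1+1) = 6

6 divisors


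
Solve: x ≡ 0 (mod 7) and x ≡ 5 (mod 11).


M = 7*11 = 77
M1 = M/7 = 11, M2 = M/11 = 7
M1^(-1) mod 7 = 2, M2^(-1) mod 11 = 8
x = 0*11*2 + 5*7*8 = 280
280 mod 77 = 49
Check: 49 mod 7 = 0 ✓, 49 mod 11 = 5 ✓

x ≡ 49 (mod 77)


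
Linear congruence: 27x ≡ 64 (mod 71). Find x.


GCD(27, 71) = 1, unique solution
a^(-1) mod 71 = 50
x = 50 * 64 mod 71 = 5

x ≡ 5 (mod 71)


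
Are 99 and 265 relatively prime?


Euclidean algorithm:
265 = 2 * 99 + 67
99 = 1 * 67 + 32
67 = 2 * 32 + 3
32 = 10 * 3 + 2
3 = 1 * 2 + 1
2 = 2 * 1 + 0
GCD(99, 265) = 1

Yes, coprime (GCD = 1)


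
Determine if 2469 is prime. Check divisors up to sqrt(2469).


2469 / 3 = 823 (exact division)
2469 is NOT prime.

No, 2469 is not prime


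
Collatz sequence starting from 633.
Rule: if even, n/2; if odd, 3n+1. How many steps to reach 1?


633 → 1900 → 950 → 475 → 1426 → 713 → 2140 → 1070 → 535 → 1606 → 803 → 2410 → 1205 → 3616 → 1808 → 904 → 452 → 226 → 113 → 340 → 170 → 85 → 256 → 128 → 64 → 32 → 16 → 8 → 4 → 2 → 1
Total steps = 30

30 steps


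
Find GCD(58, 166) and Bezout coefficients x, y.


Tabular extended Euclidean (each row: r = 58*s + 166*t):
r=58, s=1, t=0
r=166, s=0, t=1
q=0: r=58, s=1, t=0   [58*(1) + 166*(0) = 58]
q=2: r=50, s=-2, t=1   [58*(-2) + 166*(1) = 50]
q=1: r=8, s=3, t=-1   [58*(3) + 166*(-1) = 8]
q=6: r=2, s=-20, t=7   [58*(-20) + 166*(7) = 2]
q=4: r=0, s=83, t=-29   [58*(83) + 166*(-29) = 0]
GCD = 2; from the row with r=2: x=-20, y=7
Check: 58*(-20) + 166*(7) = -1160 + 1162 = 2

GCD = 2, x = -20, y = 7


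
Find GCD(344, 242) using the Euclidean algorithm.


344 = 1 * 242 + 102
242 = 2 * 102 + 38
102 = 2 * 38 + 26
38 = 1 * 26 + 12
26 = 2 * 12 + 2
12 = 6 * 2 + 0
GCD = 2


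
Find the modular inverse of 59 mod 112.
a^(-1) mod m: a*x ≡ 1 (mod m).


Use the extended Euclidean algorithm on (112, 59); each row r = 112*s + 59*t:
r=112, s=1, t=0
r=59, s=0, t=1
q=1: r=53, s=1, t=-1   [112*(1) + 59*(-1) = 53]
q=1: r=6, s=-1, t=2   [112*(-1) + 59*(2) = 6]
q=8: r=5, s=9, t=-17   [112*(9) + 59*(-17) = 5]
q=1: r=1, s=-10, t=19   [112*(-10) + 59*(19) = 1]
q=5: r=0, s=59, t=-112   [112*(59) + 59*(-112) = 0]
GCD = 1 with t = 19, so 59*(19) ≡ 1 (mod 112)
Inverse = 19 mod 112 = 19
Check: 59 * 19 = 1121 ≡ 1 (mod 112)

59^(-1) ≡ 19 (mod 112)


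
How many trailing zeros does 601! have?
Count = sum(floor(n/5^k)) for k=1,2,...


floor(601/5) = 120
floor(601/25) = 24
floor(601/125) = 4
Total = 148

148 trailing zeros


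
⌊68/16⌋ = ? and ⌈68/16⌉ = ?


68/16 = 4.2500
floor = 4
ceil = 5

floor = 4, ceil = 5


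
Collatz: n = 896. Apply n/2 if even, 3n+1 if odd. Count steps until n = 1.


896 → 448 → 224 → 112 → 56 → 28 → 14 → 7 → 22 → 11 → 34 → 17 → 52 → 26 → 13 → 40 → 20 → 10 → 5 → 16 → 8 → 4 → 2 → 1
Total steps = 23

23 steps


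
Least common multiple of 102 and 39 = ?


GCD(102, 39) = 3
LCM = 102*39/3 = 3978/3 = 1326

LCM = 1326


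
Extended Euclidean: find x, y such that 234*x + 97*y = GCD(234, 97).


Tabular extended Euclidean (each row: r = 234*s + 97*t):
r=234, s=1, t=0
r=97, s=0, t=1
q=2: r=40, s=1, t=-2   [234*(1) + 97*(-2) = 40]
q=2: r=17, s=-2, t=5   [234*(-2) + 97*(5) = 17]
q=2: r=6, s=5, t=-12   [234*(5) + 97*(-12) = 6]
q=2: r=5, s=-12, t=29   [234*(-12) + 97*(29) = 5]
q=1: r=1, s=17, t=-41   [234*(17) + 97*(-41) = 1]
q=5: r=0, s=-97, t=234   [234*(-97) + 97*(234) = 0]
GCD = 1; from the row with r=1: x=17, y=-41
Check: 234*(17) + 97*(-41) = 3978 - 3977 = 1

GCD = 1, x = 17, y = -41


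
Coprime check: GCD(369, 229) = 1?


Euclidean algorithm:
369 = 1 * 229 + 140
229 = 1 * 140 + 89
140 = 1 * 89 + 51
89 = 1 * 51 + 38
51 = 1 * 38 + 13
38 = 2 * 13 + 12
13 = 1 * 12 + 1
12 = 12 * 1 + 0
GCD(369, 229) = 1

Yes, coprime (GCD = 1)


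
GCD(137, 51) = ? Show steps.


137 = 2 * 51 + 35
51 = 1 * 35 + 16
35 = 2 * 16 + 3
16 = 5 * 3 + 1
3 = 3 * 1 + 0
GCD = 1


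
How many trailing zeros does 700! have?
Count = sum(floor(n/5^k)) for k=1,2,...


floor(700/5) = 140
floor(700/25) = 28
floor(700/125) = 5
floor(700/625) = 1
Total = 174

174 trailing zeros


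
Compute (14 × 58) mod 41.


14 × 58 = 812
812 mod 41 = 33


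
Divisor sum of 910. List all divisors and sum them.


Divisors of 910: 1, 2, 5, 7, 10, 13, 14, 26, 35, 65, 70, 91, 130, 182, 455, 910
Sum = 1 + 2 + 5 + 7 + 10 + 13 + 14 + 26 + 35 + 65 + 70 + 91 + 130 + 182 + 455 + 910 = 2016

σ(910) = 2016


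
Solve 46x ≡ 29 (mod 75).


GCD(46, 75) = 1, unique solution
a^(-1) mod 75 = 31
x = 31 * 29 mod 75 = 74

x ≡ 74 (mod 75)


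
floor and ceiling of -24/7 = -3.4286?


-24/7 = -3.4286
floor = -4
ceil = -3

floor = -4, ceil = -3


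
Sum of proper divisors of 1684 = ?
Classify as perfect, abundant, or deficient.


Proper divisors: 1, 2, 4, 421, 842
Sum = 1 + 2 + 4 + 421 + 842 = 1270
1270 < 1684 → deficient

s(1684) = 1270 (deficient)


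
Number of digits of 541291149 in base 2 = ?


541291149 in base 2 = 100000010000110111001010001101
Number of digits = 30

30 digits (base 2)


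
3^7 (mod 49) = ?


3^1 mod 49 = 3
3^2 mod 49 = 9
3^3 mod 49 = 27
3^4 mod 49 = 32
3^5 mod 49 = 47
3^6 mod 49 = 43
3^7 mod 49 = 31


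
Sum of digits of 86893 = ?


8 + 6 + 8 + 9 + 3 = 34


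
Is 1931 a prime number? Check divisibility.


Check divisors up to sqrt(1931) = 43.9431
No divisors found.
1931 is prime.

Yes, 1931 is prime


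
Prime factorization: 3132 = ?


3132 / 2 = 1566
1566 / 2 = 783
783 / 3 = 261
261 / 3 = 87
87 / 3 = 29
29 / 29 = 1
3132 = 2^2 × 3^3 × 29


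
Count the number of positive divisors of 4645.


4645 = 5^1 × 929^1
d(4645) = (1+1) × (1+1) = 4

4 divisors


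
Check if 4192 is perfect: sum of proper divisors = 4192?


Proper divisors of 4192: 1, 2, 4, 8, 16, 32, 131, 262, 524, 1048, 2096
Sum = 1 + 2 + 4 + 8 + 16 + 32 + 131 + 262 + 524 + 1048 + 2096 = 4124

No, 4192 is not perfect (4124 ≠ 4192)


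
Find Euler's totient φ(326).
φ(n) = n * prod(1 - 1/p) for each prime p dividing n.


326 = 2 × 163
Prime factors: 2, 163
φ(326) = 326 × (1-1/2) × (1-1/163)
= 326 × 1/2 × 162/163 = 162

φ(326) = 162


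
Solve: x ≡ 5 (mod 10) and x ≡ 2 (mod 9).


M = 10*9 = 90
M1 = M/10 = 9, M2 = M/9 = 10
M1^(-1) mod 10 = 9, M2^(-1) mod 9 = 1
x = 5*9*9 + 2*10*1 = 425
425 mod 90 = 65
Check: 65 mod 10 = 5 ✓, 65 mod 9 = 2 ✓

x ≡ 65 (mod 90)


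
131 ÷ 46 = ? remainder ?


131 = 46 * 2 + 39
Check: 92 + 39 = 131

q = 2, r = 39


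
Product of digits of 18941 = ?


1 × 8 × 9 × 4 × 1 = 288


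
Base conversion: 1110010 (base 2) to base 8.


1110010 (base 2) = 114 (decimal)
114 (decimal) = 162 (base 8)


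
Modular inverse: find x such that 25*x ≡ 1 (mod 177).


Use the extended Euclidean algorithm on (177, 25); each row r = 177*s + 25*t:
r=177, s=1, t=0
r=25, s=0, t=1
q=7: r=2, s=1, t=-7   [177*(1) + 25*(-7) = 2]
q=12: r=1, s=-12, t=85   [177*(-12) + 25*(85) = 1]
q=2: r=0, s=25, t=-177   [177*(25) + 25*(-177) = 0]
GCD = 1 with t = 85, so 25*(85) ≡ 1 (mod 177)
Inverse = 85 mod 177 = 85
Check: 25 * 85 = 2125 ≡ 1 (mod 177)

25^(-1) ≡ 85 (mod 177)


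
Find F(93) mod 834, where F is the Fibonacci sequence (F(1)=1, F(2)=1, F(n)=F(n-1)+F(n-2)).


F(k) mod 834 for k=1..93:
1, 1, 2, 3, 5, 8, 13, 21, 34, 55, 89, 144, 233, 377, 610, 153, 763, 82, 11, 93, 104, 197, 301, 498, 799, 463, 428, 57, 485, 542, 193, 735, 94, 829, 89, 84, 173, 257, 430, 687, 283, 136, 419, 555, 140, 695, 1, 696, 697, 559, 422, 147, 569, 716, 451, 333, 784, 283, 233, 516, 749, 431, 346, 777, 289, 232, 521, 753, 440, 359, 799, 324, 289, 613, 68, 681, 749, 596, 511, 273, 784, 223, 173, 396, 569, 131, 700, 831, 697, 694, 557, 417, 140
F(93) mod 834 = 140


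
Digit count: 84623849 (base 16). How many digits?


84623849 in base 16 = 50B41E9
Number of digits = 7

7 digits (base 16)


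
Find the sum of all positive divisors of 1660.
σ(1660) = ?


Divisors of 1660: 1, 2, 4, 5, 10, 20, 83, 166, 332, 415, 830, 1660
Sum = 1 + 2 + 4 + 5 + 10 + 20 + 83 + 166 + 332 + 415 + 830 + 1660 = 3528

σ(1660) = 3528


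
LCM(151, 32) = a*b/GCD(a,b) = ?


GCD(151, 32) = 1
LCM = 151*32/1 = 4832/1 = 4832

LCM = 4832


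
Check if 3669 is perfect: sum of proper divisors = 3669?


Proper divisors of 3669: 1, 3, 1223
Sum = 1 + 3 + 1223 = 1227

No, 3669 is not perfect (1227 ≠ 3669)


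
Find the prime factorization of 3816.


3816 / 2 = 1908
1908 / 2 = 954
954 / 2 = 477
477 / 3 = 159
159 / 3 = 53
53 / 53 = 1
3816 = 2^3 × 3^2 × 53


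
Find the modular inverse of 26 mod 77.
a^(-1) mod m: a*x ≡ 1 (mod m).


Use the extended Euclidean algorithm on (77, 26); each row r = 77*s + 26*t:
r=77, s=1, t=0
r=26, s=0, t=1
q=2: r=25, s=1, t=-2   [77*(1) + 26*(-2) = 25]
q=1: r=1, s=-1, t=3   [77*(-1) + 26*(3) = 1]
q=25: r=0, s=26, t=-77   [77*(26) + 26*(-77) = 0]
GCD = 1 with t = 3, so 26*(3) ≡ 1 (mod 77)
Inverse = 3 mod 77 = 3
Check: 26 * 3 = 78 ≡ 1 (mod 77)

26^(-1) ≡ 3 (mod 77)


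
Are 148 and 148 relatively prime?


Euclidean algorithm:
148 = 1 * 148 + 0
GCD(148, 148) = 148

No, not coprime (GCD = 148)


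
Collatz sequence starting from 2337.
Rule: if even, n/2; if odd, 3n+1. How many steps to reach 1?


2337 → 7012 → 3506 → 1753 → 5260 → 2630 → 1315 → 3946 → 1973 → 5920 → 2960 → 1480 → 740 → 370 → 185 → 556 → 278 → 139 → 418 → 209 → 628 → 314 → 157 → 472 → 236 → 118 → 59 → 178 → 89 → 268 → 134 → 67 → 202 → 101 → 304 → 152 → 76 → 38 → 19 → 58 → 29 → 88 → 44 → 22 → 11 → 34 → 17 → 52 → 26 → 13 → 40 → 20 → 10 → 5 → 16 → 8 → 4 → 2 → 1
Total steps = 58

58 steps


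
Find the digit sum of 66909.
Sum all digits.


6 + 6 + 9 + 0 + 9 = 30


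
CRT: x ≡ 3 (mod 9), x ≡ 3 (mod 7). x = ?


M = 9*7 = 63
M1 = M/9 = 7, M2 = M/7 = 9
M1^(-1) mod 9 = 4, M2^(-1) mod 7 = 4
x = 3*7*4 + 3*9*4 = 192
192 mod 63 = 3
Check: 3 mod 9 = 3 ✓, 3 mod 7 = 3 ✓

x ≡ 3 (mod 63)


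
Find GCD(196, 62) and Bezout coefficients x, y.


Tabular extended Euclidean (each row: r = 196*s + 62*t):
r=196, s=1, t=0
r=62, s=0, t=1
q=3: r=10, s=1, t=-3   [196*(1) + 62*(-3) = 10]
q=6: r=2, s=-6, t=19   [196*(-6) + 62*(19) = 2]
q=5: r=0, s=31, t=-98   [196*(31) + 62*(-98) = 0]
GCD = 2; from the row with r=2: x=-6, y=19
Check: 196*(-6) + 62*(19) = -1176 + 1178 = 2

GCD = 2, x = -6, y = 19


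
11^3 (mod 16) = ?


11^1 mod 16 = 11
11^2 mod 16 = 9
11^3 mod 16 = 3


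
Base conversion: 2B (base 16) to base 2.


2B (base 16) = 43 (decimal)
43 (decimal) = 101011 (base 2)


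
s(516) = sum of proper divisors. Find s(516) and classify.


Proper divisors: 1, 2, 3, 4, 6, 12, 43, 86, 129, 172, 258
Sum = 1 + 2 + 3 + 4 + 6 + 12 + 43 + 86 + 129 + 172 + 258 = 716
716 > 516 → abundant

s(516) = 716 (abundant)


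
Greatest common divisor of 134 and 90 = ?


134 = 1 * 90 + 44
90 = 2 * 44 + 2
44 = 22 * 2 + 0
GCD = 2


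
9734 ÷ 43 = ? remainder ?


9734 = 43 * 226 + 16
Check: 9718 + 16 = 9734

q = 226, r = 16


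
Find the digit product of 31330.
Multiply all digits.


3 × 1 × 3 × 3 × 0 = 0


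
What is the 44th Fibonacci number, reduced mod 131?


F(k) mod 131 for k=1..44:
1, 1, 2, 3, 5, 8, 13, 21, 34, 55, 89, 13, 102, 115, 86, 70, 25, 95, 120, 84, 73, 26, 99, 125, 93, 87, 49, 5, 54, 59, 113, 41, 23, 64, 87, 20, 107, 127, 103, 99, 71, 39, 110, 18
F(44) mod 131 = 18


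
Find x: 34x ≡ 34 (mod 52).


GCD(34, 52) = 2 divides 34
Divide: 17x ≡ 17 (mod 26)
x ≡ 1 (mod 26)


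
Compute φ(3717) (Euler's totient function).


3717 = 3^2 × 7 × 59
Prime factors: 3, 7, 59
φ(3717) = 3717 × (1-1/3) × (1-1/7) × (1-1/59)
= 3717 × 2/3 × 6/7 × 58/59 = 2088

φ(3717) = 2088


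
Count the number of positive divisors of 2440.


2440 = 2^3 × 5^1 × 61^1
d(2440) = (3+1) × (1+1) × (1+1) = 16

16 divisors


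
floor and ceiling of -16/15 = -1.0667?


-16/15 = -1.0667
floor = -2
ceil = -1

floor = -2, ceil = -1


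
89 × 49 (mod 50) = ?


89 × 49 = 4361
4361 mod 50 = 11


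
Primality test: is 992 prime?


992 / 2 = 496 (exact division)
992 is NOT prime.

No, 992 is not prime


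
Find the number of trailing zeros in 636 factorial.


floor(636/5) = 127
floor(636/25) = 25
floor(636/125) = 5
floor(636/625) = 1
Total = 158

158 trailing zeros


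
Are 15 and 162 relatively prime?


Euclidean algorithm:
162 = 10 * 15 + 12
15 = 1 * 12 + 3
12 = 4 * 3 + 0
GCD(15, 162) = 3

No, not coprime (GCD = 3)


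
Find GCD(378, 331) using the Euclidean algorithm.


378 = 1 * 331 + 47
331 = 7 * 47 + 2
47 = 23 * 2 + 1
2 = 2 * 1 + 0
GCD = 1


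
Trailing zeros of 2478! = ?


floor(2478/5) = 495
floor(2478/25) = 99
floor(2478/125) = 19
floor(2478/625) = 3
Total = 616

616 trailing zeros


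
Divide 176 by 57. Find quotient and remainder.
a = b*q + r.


176 = 57 * 3 + 5
Check: 171 + 5 = 176

q = 3, r = 5


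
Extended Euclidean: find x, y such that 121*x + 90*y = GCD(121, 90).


Tabular extended Euclidean (each row: r = 121*s + 90*t):
r=121, s=1, t=0
r=90, s=0, t=1
q=1: r=31, s=1, t=-1   [121*(1) + 90*(-1) = 31]
q=2: r=28, s=-2, t=3   [121*(-2) + 90*(3) = 28]
q=1: r=3, s=3, t=-4   [121*(3) + 90*(-4) = 3]
q=9: r=1, s=-29, t=39   [121*(-29) + 90*(39) = 1]
q=3: r=0, s=90, t=-121   [121*(90) + 90*(-121) = 0]
GCD = 1; from the row with r=1: x=-29, y=39
Check: 121*(-29) + 90*(39) = -3509 + 3510 = 1

GCD = 1, x = -29, y = 39


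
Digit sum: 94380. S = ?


9 + 4 + 3 + 8 + 0 = 24


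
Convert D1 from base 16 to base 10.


D1 (base 16) = 209 (decimal)
209 (decimal) = 209 (base 10)


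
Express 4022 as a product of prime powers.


4022 / 2 = 2011
2011 / 2011 = 1
4022 = 2 × 2011


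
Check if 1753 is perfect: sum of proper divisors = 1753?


Proper divisors of 1753: 1
Sum = 1 = 1

No, 1753 is not perfect (1 ≠ 1753)


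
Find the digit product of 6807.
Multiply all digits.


6 × 8 × 0 × 7 = 0


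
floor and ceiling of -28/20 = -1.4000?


-28/20 = -1.4000
floor = -2
ceil = -1

floor = -2, ceil = -1


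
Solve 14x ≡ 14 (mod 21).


GCD(14, 21) = 7 divides 14
Divide: 2x ≡ 2 (mod 3)
x ≡ 1 (mod 3)


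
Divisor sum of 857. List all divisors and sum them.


Divisors of 857: 1, 857
Sum = 1 + 857 = 858

σ(857) = 858


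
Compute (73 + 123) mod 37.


73 + 123 = 196
196 mod 37 = 11


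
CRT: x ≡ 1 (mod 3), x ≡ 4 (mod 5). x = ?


M = 3*5 = 15
M1 = M/3 = 5, M2 = M/5 = 3
M1^(-1) mod 3 = 2, M2^(-1) mod 5 = 2
x = 1*5*2 + 4*3*2 = 34
34 mod 15 = 4
Check: 4 mod 3 = 1 ✓, 4 mod 5 = 4 ✓

x ≡ 4 (mod 15)


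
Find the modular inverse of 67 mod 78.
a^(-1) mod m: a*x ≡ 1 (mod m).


Use the extended Euclidean algorithm on (78, 67); each row r = 78*s + 67*t:
r=78, s=1, t=0
r=67, s=0, t=1
q=1: r=11, s=1, t=-1   [78*(1) + 67*(-1) = 11]
q=6: r=1, s=-6, t=7   [78*(-6) + 67*(7) = 1]
q=11: r=0, s=67, t=-78   [78*(67) + 67*(-78) = 0]
GCD = 1 with t = 7, so 67*(7) ≡ 1 (mod 78)
Inverse = 7 mod 78 = 7
Check: 67 * 7 = 469 ≡ 1 (mod 78)

67^(-1) ≡ 7 (mod 78)


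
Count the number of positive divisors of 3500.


3500 = 2^2 × 5^3 × 7^1
d(3500) = (2+1) × (3+1) × (1+1) = 24

24 divisors


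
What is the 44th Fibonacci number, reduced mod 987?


F(k) mod 987 for k=1..44:
1, 1, 2, 3, 5, 8, 13, 21, 34, 55, 89, 144, 233, 377, 610, 0, 610, 610, 233, 843, 89, 932, 34, 966, 13, 979, 5, 984, 2, 986, 1, 0, 1, 1, 2, 3, 5, 8, 13, 21, 34, 55, 89, 144
F(44) mod 987 = 144


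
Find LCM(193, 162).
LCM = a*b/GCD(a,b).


GCD(193, 162) = 1
LCM = 193*162/1 = 31266/1 = 31266

LCM = 31266


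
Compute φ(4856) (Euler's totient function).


4856 = 2^3 × 607
Prime factors: 2, 607
φ(4856) = 4856 × (1-1/2) × (1-1/607)
= 4856 × 1/2 × 606/607 = 2424

φ(4856) = 2424


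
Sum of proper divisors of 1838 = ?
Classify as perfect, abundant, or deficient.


Proper divisors: 1, 2, 919
Sum = 1 + 2 + 919 = 922
922 < 1838 → deficient

s(1838) = 922 (deficient)


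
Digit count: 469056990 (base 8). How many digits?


469056990 in base 8 = 3375236736
Number of digits = 10

10 digits (base 8)


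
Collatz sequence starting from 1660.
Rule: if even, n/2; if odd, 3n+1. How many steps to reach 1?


1660 → 830 → 415 → 1246 → 623 → 1870 → 935 → 2806 → 1403 → 4210 → 2105 → 6316 → 3158 → 1579 → 4738 → 2369 → 7108 → 3554 → 1777 → 5332 → 2666 → 1333 → 4000 → 2000 → 1000 → 500 → 250 → 125 → 376 → 188 → 94 → 47 → 142 → 71 → 214 → 107 → 322 → 161 → 484 → 242 → 121 → 364 → 182 → 91 → 274 → 137 → 412 → 206 → 103 → 310 → 155 → 466 → 233 → 700 → 350 → 175 → 526 → 263 → 790 → 395 → 1186 → 593 → 1780 → 890 → 445 → 1336 → 668 → 334 → 167 → 502 → 251 → 754 → 377 → 1132 → 566 → 283 → 850 → 425 → 1276 → 638 → 319 → 958 → 479 → 1438 → 719 → 2158 → 1079 → 3238 → 1619 → 4858 → 2429 → 7288 → 3644 → 1822 → 911 → 2734 → 1367 → 4102 → 2051 → 6154 → 3077 → 9232 → 4616 → 2308 → 1154 → 577 → 1732 → 866 → 433 → 1300 → 650 → 325 → 976 → 488 → 244 → 122 → 61 → 184 → 92 → 46 → 23 → 70 → 35 → 106 → 53 → 160 → 80 → 40 → 20 → 10 → 5 → 16 → 8 → 4 → 2 → 1
Total steps = 135

135 steps


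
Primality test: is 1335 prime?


1335 / 3 = 445 (exact division)
1335 is NOT prime.

No, 1335 is not prime


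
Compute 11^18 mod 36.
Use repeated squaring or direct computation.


11^1 mod 36 = 11
11^2 mod 36 = 13
11^3 mod 36 = 35
11^4 mod 36 = 25
11^5 mod 36 = 23
11^6 mod 36 = 1
11^7 mod 36 = 11
11^8 mod 36 = 13
11^9 mod 36 = 35
11^10 mod 36 = 25
11^11 mod 36 = 23
11^12 mod 36 = 1
11^13 mod 36 = 11
11^14 mod 36 = 13
11^15 mod 36 = 35
11^16 mod 36 = 25
11^17 mod 36 = 23
11^18 mod 36 = 1


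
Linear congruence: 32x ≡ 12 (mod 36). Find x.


GCD(32, 36) = 4 divides 12
Divide: 8x ≡ 3 (mod 9)
x ≡ 6 (mod 9)


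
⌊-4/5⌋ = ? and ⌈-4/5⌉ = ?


-4/5 = -0.8000
floor = -1
ceil = 0

floor = -1, ceil = 0


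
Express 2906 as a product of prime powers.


2906 / 2 = 1453
1453 / 1453 = 1
2906 = 2 × 1453


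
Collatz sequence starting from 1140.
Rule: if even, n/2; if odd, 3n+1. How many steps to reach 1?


1140 → 570 → 285 → 856 → 428 → 214 → 107 → 322 → 161 → 484 → 242 → 121 → 364 → 182 → 91 → 274 → 137 → 412 → 206 → 103 → 310 → 155 → 466 → 233 → 700 → 350 → 175 → 526 → 263 → 790 → 395 → 1186 → 593 → 1780 → 890 → 445 → 1336 → 668 → 334 → 167 → 502 → 251 → 754 → 377 → 1132 → 566 → 283 → 850 → 425 → 1276 → 638 → 319 → 958 → 479 → 1438 → 719 → 2158 → 1079 → 3238 → 1619 → 4858 → 2429 → 7288 → 3644 → 1822 → 911 → 2734 → 1367 → 4102 → 2051 → 6154 → 3077 → 9232 → 4616 → 2308 → 1154 → 577 → 1732 → 866 → 433 → 1300 → 650 → 325 → 976 → 488 → 244 → 122 → 61 → 184 → 92 → 46 → 23 → 70 → 35 → 106 → 53 → 160 → 80 → 40 → 20 → 10 → 5 → 16 → 8 → 4 → 2 → 1
Total steps = 106

106 steps


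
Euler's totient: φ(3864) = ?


3864 = 2^3 × 3 × 7 × 23
Prime factors: 2, 3, 7, 23
φ(3864) = 3864 × (1-1/2) × (1-1/3) × (1-1/7) × (1-1/23)
= 3864 × 1/2 × 2/3 × 6/7 × 22/23 = 1056

φ(3864) = 1056


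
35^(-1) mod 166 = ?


Use the extended Euclidean algorithm on (166, 35); each row r = 166*s + 35*t:
r=166, s=1, t=0
r=35, s=0, t=1
q=4: r=26, s=1, t=-4   [166*(1) + 35*(-4) = 26]
q=1: r=9, s=-1, t=5   [166*(-1) + 35*(5) = 9]
q=2: r=8, s=3, t=-14   [166*(3) + 35*(-14) = 8]
q=1: r=1, s=-4, t=19   [166*(-4) + 35*(19) = 1]
q=8: r=0, s=35, t=-166   [166*(35) + 35*(-166) = 0]
GCD = 1 with t = 19, so 35*(19) ≡ 1 (mod 166)
Inverse = 19 mod 166 = 19
Check: 35 * 19 = 665 ≡ 1 (mod 166)

35^(-1) ≡ 19 (mod 166)


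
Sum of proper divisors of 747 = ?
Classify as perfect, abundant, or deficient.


Proper divisors: 1, 3, 9, 83, 249
Sum = 1 + 3 + 9 + 83 + 249 = 345
345 < 747 → deficient

s(747) = 345 (deficient)


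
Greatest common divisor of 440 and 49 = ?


440 = 8 * 49 + 48
49 = 1 * 48 + 1
48 = 48 * 1 + 0
GCD = 1


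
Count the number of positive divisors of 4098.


4098 = 2^1 × 3^1 × 683^1
d(4098) = (1+1) × (1+1) × (1+1) = 8

8 divisors


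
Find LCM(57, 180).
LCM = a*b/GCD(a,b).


GCD(57, 180) = 3
LCM = 57*180/3 = 10260/3 = 3420

LCM = 3420


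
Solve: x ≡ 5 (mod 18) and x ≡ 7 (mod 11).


M = 18*11 = 198
M1 = M/18 = 11, M2 = M/11 = 18
M1^(-1) mod 18 = 5, M2^(-1) mod 11 = 8
x = 5*11*5 + 7*18*8 = 1283
1283 mod 198 = 95
Check: 95 mod 18 = 5 ✓, 95 mod 11 = 7 ✓

x ≡ 95 (mod 198)


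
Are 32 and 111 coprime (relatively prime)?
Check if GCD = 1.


Euclidean algorithm:
111 = 3 * 32 + 15
32 = 2 * 15 + 2
15 = 7 * 2 + 1
2 = 2 * 1 + 0
GCD(32, 111) = 1

Yes, coprime (GCD = 1)


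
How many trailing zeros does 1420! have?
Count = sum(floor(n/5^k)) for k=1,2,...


floor(1420/5) = 284
floor(1420/25) = 56
floor(1420/125) = 11
floor(1420/625) = 2
Total = 353

353 trailing zeros


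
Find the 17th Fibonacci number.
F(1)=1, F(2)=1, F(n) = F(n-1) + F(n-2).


Sequence: 1, 1, 2, 3, 5, 8, 13, 21, 34, 55, 89, 144, 233, 377, 610, 987, 1597
F(17) = 1597


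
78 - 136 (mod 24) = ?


78 - 136 = -58
-58 mod 24 = 14


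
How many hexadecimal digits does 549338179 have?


549338179 in base 16 = 20BE3C43
Number of digits = 8

8 digits (base 16)


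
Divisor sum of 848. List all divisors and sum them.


Divisors of 848: 1, 2, 4, 8, 16, 53, 106, 212, 424, 848
Sum = 1 + 2 + 4 + 8 + 16 + 53 + 106 + 212 + 424 + 848 = 1674

σ(848) = 1674


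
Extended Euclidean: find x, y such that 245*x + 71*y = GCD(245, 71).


Tabular extended Euclidean (each row: r = 245*s + 71*t):
r=245, s=1, t=0
r=71, s=0, t=1
q=3: r=32, s=1, t=-3   [245*(1) + 71*(-3) = 32]
q=2: r=7, s=-2, t=7   [245*(-2) + 71*(7) = 7]
q=4: r=4, s=9, t=-31   [245*(9) + 71*(-31) = 4]
q=1: r=3, s=-11, t=38   [245*(-11) + 71*(38) = 3]
q=1: r=1, s=20, t=-69   [245*(20) + 71*(-69) = 1]
q=3: r=0, s=-71, t=245   [245*(-71) + 71*(245) = 0]
GCD = 1; from the row with r=1: x=20, y=-69
Check: 245*(20) + 71*(-69) = 4900 - 4899 = 1

GCD = 1, x = 20, y = -69


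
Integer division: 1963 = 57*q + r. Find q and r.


1963 = 57 * 34 + 25
Check: 1938 + 25 = 1963

q = 34, r = 25


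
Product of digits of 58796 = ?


5 × 8 × 7 × 9 × 6 = 15120


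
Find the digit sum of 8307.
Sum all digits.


8 + 3 + 0 + 7 = 18


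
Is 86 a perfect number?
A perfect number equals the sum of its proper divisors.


Proper divisors of 86: 1, 2, 43
Sum = 1 + 2 + 43 = 46

No, 86 is not perfect (46 ≠ 86)


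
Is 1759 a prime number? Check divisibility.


Check divisors up to sqrt(1759) = 41.9404
No divisors found.
1759 is prime.

Yes, 1759 is prime


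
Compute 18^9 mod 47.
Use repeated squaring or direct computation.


18^1 mod 47 = 18
18^2 mod 47 = 42
18^3 mod 47 = 4
18^4 mod 47 = 25
18^5 mod 47 = 27
18^6 mod 47 = 16
18^7 mod 47 = 6
18^8 mod 47 = 14
18^9 mod 47 = 17


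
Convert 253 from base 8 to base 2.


253 (base 8) = 171 (decimal)
171 (decimal) = 10101011 (base 2)


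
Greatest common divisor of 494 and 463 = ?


494 = 1 * 463 + 31
463 = 14 * 31 + 29
31 = 1 * 29 + 2
29 = 14 * 2 + 1
2 = 2 * 1 + 0
GCD = 1


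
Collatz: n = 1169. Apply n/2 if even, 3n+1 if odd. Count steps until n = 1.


1169 → 3508 → 1754 → 877 → 2632 → 1316 → 658 → 329 → 988 → 494 → 247 → 742 → 371 → 1114 → 557 → 1672 → 836 → 418 → 209 → 628 → 314 → 157 → 472 → 236 → 118 → 59 → 178 → 89 → 268 → 134 → 67 → 202 → 101 → 304 → 152 → 76 → 38 → 19 → 58 → 29 → 88 → 44 → 22 → 11 → 34 → 17 → 52 → 26 → 13 → 40 → 20 → 10 → 5 → 16 → 8 → 4 → 2 → 1
Total steps = 57

57 steps


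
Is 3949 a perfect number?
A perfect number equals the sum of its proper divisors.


Proper divisors of 3949: 1, 11, 359
Sum = 1 + 11 + 359 = 371

No, 3949 is not perfect (371 ≠ 3949)


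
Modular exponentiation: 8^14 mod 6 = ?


8^1 mod 6 = 2
8^2 mod 6 = 4
8^3 mod 6 = 2
8^4 mod 6 = 4
8^5 mod 6 = 2
8^6 mod 6 = 4
8^7 mod 6 = 2
8^8 mod 6 = 4
8^9 mod 6 = 2
8^10 mod 6 = 4
8^11 mod 6 = 2
8^12 mod 6 = 4
8^13 mod 6 = 2
8^14 mod 6 = 4


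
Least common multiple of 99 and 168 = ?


GCD(99, 168) = 3
LCM = 99*168/3 = 16632/3 = 5544

LCM = 5544


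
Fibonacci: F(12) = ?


Sequence: 1, 1, 2, 3, 5, 8, 13, 21, 34, 55, 89, 144
F(12) = 144


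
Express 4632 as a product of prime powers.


4632 / 2 = 2316
2316 / 2 = 1158
1158 / 2 = 579
579 / 3 = 193
193 / 193 = 1
4632 = 2^3 × 3 × 193


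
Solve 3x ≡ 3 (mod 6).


GCD(3, 6) = 3 divides 3
Divide: 1x ≡ 1 (mod 2)
x ≡ 1 (mod 2)


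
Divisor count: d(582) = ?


582 = 2^1 × 3^1 × 97^1
d(582) = (1+1) × (1+1) × (1+1) = 8

8 divisors


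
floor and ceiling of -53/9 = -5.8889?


-53/9 = -5.8889
floor = -6
ceil = -5

floor = -6, ceil = -5


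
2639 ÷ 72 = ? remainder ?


2639 = 72 * 36 + 47
Check: 2592 + 47 = 2639

q = 36, r = 47


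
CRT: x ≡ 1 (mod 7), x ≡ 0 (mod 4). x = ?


M = 7*4 = 28
M1 = M/7 = 4, M2 = M/4 = 7
M1^(-1) mod 7 = 2, M2^(-1) mod 4 = 3
x = 1*4*2 + 0*7*3 = 8
8 mod 28 = 8
Check: 8 mod 7 = 1 ✓, 8 mod 4 = 0 ✓

x ≡ 8 (mod 28)


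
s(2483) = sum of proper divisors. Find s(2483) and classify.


Proper divisors: 1, 13, 191
Sum = 1 + 13 + 191 = 205
205 < 2483 → deficient

s(2483) = 205 (deficient)


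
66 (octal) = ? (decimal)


66 (base 8) = 54 (decimal)
54 (decimal) = 54 (base 10)


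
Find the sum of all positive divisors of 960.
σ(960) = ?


Divisors of 960: 1, 2, 3, 4, 5, 6, 8, 10, 12, 15, 16, 20, 24, 30, 32, 40, 48, 60, 64, 80, 96, 120, 160, 192, 240, 320, 480, 960
Sum = 1 + 2 + 3 + 4 + 5 + 6 + 8 + 10 + 12 + 15 + 16 + 20 + 24 + 30 + 32 + 40 + 48 + 60 + 64 + 80 + 96 + 120 + 160 + 192 + 240 + 320 + 480 + 960 = 3048

σ(960) = 3048


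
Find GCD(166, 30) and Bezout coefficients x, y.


Tabular extended Euclidean (each row: r = 166*s + 30*t):
r=166, s=1, t=0
r=30, s=0, t=1
q=5: r=16, s=1, t=-5   [166*(1) + 30*(-5) = 16]
q=1: r=14, s=-1, t=6   [166*(-1) + 30*(6) = 14]
q=1: r=2, s=2, t=-11   [166*(2) + 30*(-11) = 2]
q=7: r=0, s=-15, t=83   [166*(-15) + 30*(83) = 0]
GCD = 2; from the row with r=2: x=2, y=-11
Check: 166*(2) + 30*(-11) = 332 - 330 = 2

GCD = 2, x = 2, y = -11


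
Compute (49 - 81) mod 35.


49 - 81 = -32
-32 mod 35 = 3


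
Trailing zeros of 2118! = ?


floor(2118/5) = 423
floor(2118/25) = 84
floor(2118/125) = 16
floor(2118/625) = 3
Total = 526

526 trailing zeros


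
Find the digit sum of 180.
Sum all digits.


1 + 8 + 0 = 9


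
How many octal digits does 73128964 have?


73128964 in base 8 = 426756004
Number of digits = 9

9 digits (base 8)


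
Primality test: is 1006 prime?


1006 / 2 = 503 (exact division)
1006 is NOT prime.

No, 1006 is not prime


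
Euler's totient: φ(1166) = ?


1166 = 2 × 11 × 53
Prime factors: 2, 11, 53
φ(1166) = 1166 × (1-1/2) × (1-1/11) × (1-1/53)
= 1166 × 1/2 × 10/11 × 52/53 = 520

φ(1166) = 520


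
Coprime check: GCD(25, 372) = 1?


Euclidean algorithm:
372 = 14 * 25 + 22
25 = 1 * 22 + 3
22 = 7 * 3 + 1
3 = 3 * 1 + 0
GCD(25, 372) = 1

Yes, coprime (GCD = 1)


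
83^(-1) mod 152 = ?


Use the extended Euclidean algorithm on (152, 83); each row r = 152*s + 83*t:
r=152, s=1, t=0
r=83, s=0, t=1
q=1: r=69, s=1, t=-1   [152*(1) + 83*(-1) = 69]
q=1: r=14, s=-1, t=2   [152*(-1) + 83*(2) = 14]
q=4: r=13, s=5, t=-9   [152*(5) + 83*(-9) = 13]
q=1: r=1, s=-6, t=11   [152*(-6) + 83*(11) = 1]
q=13: r=0, s=83, t=-152   [152*(83) + 83*(-152) = 0]
GCD = 1 with t = 11, so 83*(11) ≡ 1 (mod 152)
Inverse = 11 mod 152 = 11
Check: 83 * 11 = 913 ≡ 1 (mod 152)

83^(-1) ≡ 11 (mod 152)


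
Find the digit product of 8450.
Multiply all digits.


8 × 4 × 5 × 0 = 0


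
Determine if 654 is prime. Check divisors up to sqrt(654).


654 / 2 = 327 (exact division)
654 is NOT prime.

No, 654 is not prime


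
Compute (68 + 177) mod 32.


68 + 177 = 245
245 mod 32 = 21


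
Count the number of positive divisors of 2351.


2351 = 2351^1
d(2351) = (1+1) = 2

2 divisors


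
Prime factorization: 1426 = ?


1426 / 2 = 713
713 / 23 = 31
31 / 31 = 1
1426 = 2 × 23 × 31


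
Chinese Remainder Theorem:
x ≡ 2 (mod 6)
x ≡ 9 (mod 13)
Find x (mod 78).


M = 6*13 = 78
M1 = M/6 = 13, M2 = M/13 = 6
M1^(-1) mod 6 = 1, M2^(-1) mod 13 = 11
x = 2*13*1 + 9*6*11 = 620
620 mod 78 = 74
Check: 74 mod 6 = 2 ✓, 74 mod 13 = 9 ✓

x ≡ 74 (mod 78)


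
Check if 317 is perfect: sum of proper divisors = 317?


Proper divisors of 317: 1
Sum = 1 = 1

No, 317 is not perfect (1 ≠ 317)


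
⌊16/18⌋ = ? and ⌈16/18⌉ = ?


16/18 = 0.8889
floor = 0
ceil = 1

floor = 0, ceil = 1


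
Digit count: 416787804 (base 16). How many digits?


416787804 in base 16 = 18D7AD5C
Number of digits = 8

8 digits (base 16)


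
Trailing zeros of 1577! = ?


floor(1577/5) = 315
floor(1577/25) = 63
floor(1577/125) = 12
floor(1577/625) = 2
Total = 392

392 trailing zeros


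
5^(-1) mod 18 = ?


Use the extended Euclidean algorithm on (18, 5); each row r = 18*s + 5*t:
r=18, s=1, t=0
r=5, s=0, t=1
q=3: r=3, s=1, t=-3   [18*(1) + 5*(-3) = 3]
q=1: r=2, s=-1, t=4   [18*(-1) + 5*(4) = 2]
q=1: r=1, s=2, t=-7   [18*(2) + 5*(-7) = 1]
q=2: r=0, s=-5, t=18   [18*(-5) + 5*(18) = 0]
GCD = 1 with t = -7, so 5*(-7) ≡ 1 (mod 18)
Inverse = -7 mod 18 = 11
Check: 5 * 11 = 55 ≡ 1 (mod 18)

5^(-1) ≡ 11 (mod 18)


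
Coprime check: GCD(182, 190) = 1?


Euclidean algorithm:
190 = 1 * 182 + 8
182 = 22 * 8 + 6
8 = 1 * 6 + 2
6 = 3 * 2 + 0
GCD(182, 190) = 2

No, not coprime (GCD = 2)


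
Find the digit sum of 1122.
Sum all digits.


1 + 1 + 2 + 2 = 6


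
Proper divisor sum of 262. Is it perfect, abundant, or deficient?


Proper divisors: 1, 2, 131
Sum = 1 + 2 + 131 = 134
134 < 262 → deficient

s(262) = 134 (deficient)


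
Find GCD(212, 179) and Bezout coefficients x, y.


Tabular extended Euclidean (each row: r = 212*s + 179*t):
r=212, s=1, t=0
r=179, s=0, t=1
q=1: r=33, s=1, t=-1   [212*(1) + 179*(-1) = 33]
q=5: r=14, s=-5, t=6   [212*(-5) + 179*(6) = 14]
q=2: r=5, s=11, t=-13   [212*(11) + 179*(-13) = 5]
q=2: r=4, s=-27, t=32   [212*(-27) + 179*(32) = 4]
q=1: r=1, s=38, t=-45   [212*(38) + 179*(-45) = 1]
q=4: r=0, s=-179, t=212   [212*(-179) + 179*(212) = 0]
GCD = 1; from the row with r=1: x=38, y=-45
Check: 212*(38) + 179*(-45) = 8056 - 8055 = 1

GCD = 1, x = 38, y = -45
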